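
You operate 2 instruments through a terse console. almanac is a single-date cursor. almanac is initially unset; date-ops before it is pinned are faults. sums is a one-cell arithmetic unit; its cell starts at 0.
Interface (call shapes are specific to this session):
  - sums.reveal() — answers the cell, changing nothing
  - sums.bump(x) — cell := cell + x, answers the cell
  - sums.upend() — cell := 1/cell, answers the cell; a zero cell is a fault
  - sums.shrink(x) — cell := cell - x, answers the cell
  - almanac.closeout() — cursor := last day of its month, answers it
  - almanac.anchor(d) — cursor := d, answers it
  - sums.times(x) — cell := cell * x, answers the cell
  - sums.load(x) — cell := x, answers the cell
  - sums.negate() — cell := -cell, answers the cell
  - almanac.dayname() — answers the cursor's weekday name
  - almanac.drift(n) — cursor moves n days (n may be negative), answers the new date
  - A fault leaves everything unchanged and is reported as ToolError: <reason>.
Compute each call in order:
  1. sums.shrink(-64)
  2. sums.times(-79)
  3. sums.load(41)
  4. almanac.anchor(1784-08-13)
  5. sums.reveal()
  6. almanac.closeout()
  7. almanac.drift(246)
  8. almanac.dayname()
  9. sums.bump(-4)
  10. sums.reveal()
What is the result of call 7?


Answer: 1785-05-04

Derivation:
~$ shrink x=-64
  64
~$ times x=-79
  -5056
~$ load x=41
  41
~$ anchor d=1784-08-13
  1784-08-13
~$ reveal
  41
~$ closeout
  1784-08-31
~$ drift n=246
  1785-05-04
~$ dayname
  Wednesday
~$ bump x=-4
  37
~$ reveal
  37


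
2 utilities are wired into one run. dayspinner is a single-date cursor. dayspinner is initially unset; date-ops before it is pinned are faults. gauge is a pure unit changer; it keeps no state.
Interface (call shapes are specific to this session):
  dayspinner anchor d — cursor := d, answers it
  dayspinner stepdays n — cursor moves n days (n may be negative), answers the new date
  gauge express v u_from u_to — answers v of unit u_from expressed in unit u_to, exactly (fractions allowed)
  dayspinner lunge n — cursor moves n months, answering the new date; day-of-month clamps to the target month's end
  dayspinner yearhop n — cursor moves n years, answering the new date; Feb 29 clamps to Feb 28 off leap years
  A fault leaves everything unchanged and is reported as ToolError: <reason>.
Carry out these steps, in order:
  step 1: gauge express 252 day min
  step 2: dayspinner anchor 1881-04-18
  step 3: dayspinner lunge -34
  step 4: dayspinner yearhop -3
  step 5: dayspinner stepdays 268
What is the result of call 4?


Answer: 1875-06-18

Derivation:
·→ gauge express(v=252, u_from=day, u_to=min)
·← 362880
·→ dayspinner anchor(d=1881-04-18)
·← 1881-04-18
·→ dayspinner lunge(n=-34)
·← 1878-06-18
·→ dayspinner yearhop(n=-3)
·← 1875-06-18
·→ dayspinner stepdays(n=268)
·← 1876-03-12


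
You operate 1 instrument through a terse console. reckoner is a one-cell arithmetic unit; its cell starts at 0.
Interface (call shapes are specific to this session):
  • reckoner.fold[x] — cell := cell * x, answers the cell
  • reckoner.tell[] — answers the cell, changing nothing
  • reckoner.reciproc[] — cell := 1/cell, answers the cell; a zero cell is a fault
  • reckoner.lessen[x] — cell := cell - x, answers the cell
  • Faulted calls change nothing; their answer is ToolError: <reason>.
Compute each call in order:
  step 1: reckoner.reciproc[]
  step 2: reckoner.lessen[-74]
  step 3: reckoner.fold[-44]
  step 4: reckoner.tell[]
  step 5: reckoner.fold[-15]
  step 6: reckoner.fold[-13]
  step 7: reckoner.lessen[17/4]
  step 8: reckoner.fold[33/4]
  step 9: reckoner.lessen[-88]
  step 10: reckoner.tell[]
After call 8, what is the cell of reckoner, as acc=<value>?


Answer: acc=-83810001/16

Derivation:
I call reckoner.reciproc(), giving ToolError: reciprocal of zero.
I invoke reckoner.lessen with x='-74', and observe 74.
I use reckoner.fold with x='-44', giving -3256.
Invoking reckoner.tell: -3256.
Then reckoner.fold with x='-15', which returns 48840.
Invoking reckoner.fold with x='-13', and get -634920.
Invoking reckoner.lessen with x='17/4', and get -2539697/4.
Then reckoner.fold with x='33/4', and get -83810001/16.
I invoke reckoner.lessen with x='-88', giving -83808593/16.
Using reckoner.tell, and see -83808593/16.


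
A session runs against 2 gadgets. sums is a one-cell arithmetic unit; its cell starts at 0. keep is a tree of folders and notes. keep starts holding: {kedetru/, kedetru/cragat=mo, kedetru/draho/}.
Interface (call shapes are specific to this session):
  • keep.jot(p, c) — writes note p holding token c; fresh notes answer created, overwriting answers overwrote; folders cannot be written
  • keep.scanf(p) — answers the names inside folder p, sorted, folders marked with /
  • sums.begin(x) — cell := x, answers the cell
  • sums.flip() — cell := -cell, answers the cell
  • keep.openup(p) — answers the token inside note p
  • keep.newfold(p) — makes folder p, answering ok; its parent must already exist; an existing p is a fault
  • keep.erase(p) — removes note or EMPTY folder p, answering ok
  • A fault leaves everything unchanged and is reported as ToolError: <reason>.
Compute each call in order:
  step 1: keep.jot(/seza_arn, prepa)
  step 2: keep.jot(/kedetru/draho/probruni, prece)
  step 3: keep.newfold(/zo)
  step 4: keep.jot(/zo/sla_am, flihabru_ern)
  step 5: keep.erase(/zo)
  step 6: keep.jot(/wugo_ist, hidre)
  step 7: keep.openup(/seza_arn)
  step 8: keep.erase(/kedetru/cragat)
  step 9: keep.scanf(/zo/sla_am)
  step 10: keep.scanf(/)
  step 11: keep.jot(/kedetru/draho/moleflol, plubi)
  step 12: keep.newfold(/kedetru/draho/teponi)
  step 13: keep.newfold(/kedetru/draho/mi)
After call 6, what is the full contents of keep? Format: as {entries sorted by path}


Answer: {kedetru/, kedetru/cragat=mo, kedetru/draho/, kedetru/draho/probruni=prece, seza_arn=prepa, wugo_ist=hidre, zo/, zo/sla_am=flihabru_ern}

Derivation:
-> jot(p→/seza_arn, c→prepa)
<- created
-> jot(p→/kedetru/draho/probruni, c→prece)
<- created
-> newfold(p→/zo)
<- ok
-> jot(p→/zo/sla_am, c→flihabru_ern)
<- created
-> erase(p→/zo)
<- ToolError: not empty
-> jot(p→/wugo_ist, c→hidre)
<- created
-> openup(p→/seza_arn)
<- prepa
-> erase(p→/kedetru/cragat)
<- ok
-> scanf(p→/zo/sla_am)
<- ToolError: not a directory
-> scanf(p→/)
<- [kedetru/, seza_arn, wugo_ist, zo/]
-> jot(p→/kedetru/draho/moleflol, c→plubi)
<- created
-> newfold(p→/kedetru/draho/teponi)
<- ok
-> newfold(p→/kedetru/draho/mi)
<- ok


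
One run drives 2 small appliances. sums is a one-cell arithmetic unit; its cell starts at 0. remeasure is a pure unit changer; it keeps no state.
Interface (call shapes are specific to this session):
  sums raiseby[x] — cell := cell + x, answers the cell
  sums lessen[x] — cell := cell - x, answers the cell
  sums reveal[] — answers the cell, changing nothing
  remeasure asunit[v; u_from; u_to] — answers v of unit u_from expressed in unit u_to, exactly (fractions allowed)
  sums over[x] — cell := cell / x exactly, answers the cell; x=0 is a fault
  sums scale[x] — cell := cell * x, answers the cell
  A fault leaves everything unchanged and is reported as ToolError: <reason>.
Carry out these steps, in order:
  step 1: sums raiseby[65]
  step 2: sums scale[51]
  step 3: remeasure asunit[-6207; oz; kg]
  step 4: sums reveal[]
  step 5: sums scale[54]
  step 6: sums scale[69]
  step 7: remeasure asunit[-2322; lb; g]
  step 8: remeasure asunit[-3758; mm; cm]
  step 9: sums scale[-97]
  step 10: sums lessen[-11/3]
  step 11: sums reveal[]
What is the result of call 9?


Answer: -1198113930

Derivation:
·→ sums raiseby(65)
·← 65
·→ sums scale(51)
·← 3315
·→ remeasure asunit(-6207, oz, kg)
·← -281544784059/1600000000
·→ sums reveal()
·← 3315
·→ sums scale(54)
·← 179010
·→ sums scale(69)
·← 12351690
·→ remeasure asunit(-2322, lb, g)
·← -52662074157/50000
·→ remeasure asunit(-3758, mm, cm)
·← -1879/5
·→ sums scale(-97)
·← -1198113930
·→ sums lessen(-11/3)
·← -3594341779/3
·→ sums reveal()
·← -3594341779/3


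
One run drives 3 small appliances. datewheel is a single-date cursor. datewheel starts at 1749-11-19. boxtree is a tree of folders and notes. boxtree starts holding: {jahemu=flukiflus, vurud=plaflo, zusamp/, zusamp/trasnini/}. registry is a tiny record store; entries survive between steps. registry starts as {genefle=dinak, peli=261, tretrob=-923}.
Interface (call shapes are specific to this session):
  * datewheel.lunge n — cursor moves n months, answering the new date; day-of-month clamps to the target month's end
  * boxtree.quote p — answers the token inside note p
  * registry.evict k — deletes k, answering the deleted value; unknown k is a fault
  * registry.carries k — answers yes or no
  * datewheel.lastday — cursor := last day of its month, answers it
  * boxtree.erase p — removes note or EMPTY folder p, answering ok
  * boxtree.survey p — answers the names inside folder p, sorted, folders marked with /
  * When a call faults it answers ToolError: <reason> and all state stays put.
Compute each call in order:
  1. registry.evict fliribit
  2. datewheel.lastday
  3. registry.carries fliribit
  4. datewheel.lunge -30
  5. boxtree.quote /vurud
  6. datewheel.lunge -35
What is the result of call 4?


Answer: 1747-05-30

Derivation:
Step: registry.evict[k=fliribit]
Result: ToolError: no such key fliribit
Step: datewheel.lastday[]
Result: 1749-11-30
Step: registry.carries[k=fliribit]
Result: no
Step: datewheel.lunge[n=-30]
Result: 1747-05-30
Step: boxtree.quote[p=/vurud]
Result: plaflo
Step: datewheel.lunge[n=-35]
Result: 1744-06-30


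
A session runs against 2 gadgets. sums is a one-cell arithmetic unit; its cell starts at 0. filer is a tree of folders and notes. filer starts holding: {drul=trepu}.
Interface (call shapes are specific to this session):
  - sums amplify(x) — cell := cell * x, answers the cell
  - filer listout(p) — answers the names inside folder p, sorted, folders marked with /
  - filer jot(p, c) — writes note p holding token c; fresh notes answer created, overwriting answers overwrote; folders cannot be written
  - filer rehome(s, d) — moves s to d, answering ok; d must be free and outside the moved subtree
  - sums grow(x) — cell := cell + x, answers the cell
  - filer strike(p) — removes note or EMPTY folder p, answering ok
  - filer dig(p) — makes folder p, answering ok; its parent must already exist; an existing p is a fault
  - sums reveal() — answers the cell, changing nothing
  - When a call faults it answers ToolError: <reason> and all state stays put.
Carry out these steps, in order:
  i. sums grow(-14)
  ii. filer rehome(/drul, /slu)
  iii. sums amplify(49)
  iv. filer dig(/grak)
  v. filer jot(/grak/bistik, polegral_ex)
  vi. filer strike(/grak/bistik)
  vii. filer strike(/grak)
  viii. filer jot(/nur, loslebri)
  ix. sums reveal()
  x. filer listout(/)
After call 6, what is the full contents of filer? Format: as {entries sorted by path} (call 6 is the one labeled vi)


Answer: {grak/, slu=trepu}

Derivation:
CALL sums grow[x='-14']
RET  -14
CALL filer rehome[s='/drul'; d='/slu']
RET  ok
CALL sums amplify[x='49']
RET  -686
CALL filer dig[p='/grak']
RET  ok
CALL filer jot[p='/grak/bistik'; c='polegral_ex']
RET  created
CALL filer strike[p='/grak/bistik']
RET  ok
CALL filer strike[p='/grak']
RET  ok
CALL filer jot[p='/nur'; c='loslebri']
RET  created
CALL sums reveal[]
RET  -686
CALL filer listout[p='/']
RET  [nur, slu]


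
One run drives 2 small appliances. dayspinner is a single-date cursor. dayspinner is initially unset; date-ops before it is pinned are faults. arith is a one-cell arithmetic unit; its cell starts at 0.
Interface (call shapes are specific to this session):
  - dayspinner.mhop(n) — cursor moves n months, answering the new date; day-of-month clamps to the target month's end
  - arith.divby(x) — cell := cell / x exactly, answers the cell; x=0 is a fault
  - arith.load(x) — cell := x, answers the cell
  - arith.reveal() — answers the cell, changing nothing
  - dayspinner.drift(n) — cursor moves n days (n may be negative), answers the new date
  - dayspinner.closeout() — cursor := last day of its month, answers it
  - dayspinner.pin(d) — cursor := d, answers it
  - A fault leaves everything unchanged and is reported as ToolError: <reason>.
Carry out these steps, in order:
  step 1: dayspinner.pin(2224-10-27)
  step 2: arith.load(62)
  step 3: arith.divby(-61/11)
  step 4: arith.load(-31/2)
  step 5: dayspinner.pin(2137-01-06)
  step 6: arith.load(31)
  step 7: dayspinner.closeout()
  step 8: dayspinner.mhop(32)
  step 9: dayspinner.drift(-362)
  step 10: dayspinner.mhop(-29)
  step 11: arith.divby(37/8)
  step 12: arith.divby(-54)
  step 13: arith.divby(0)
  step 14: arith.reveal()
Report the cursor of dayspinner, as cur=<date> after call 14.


// dayspinner.pin(d='2224-10-27') -> 2224-10-27
// arith.load(x='62') -> 62
// arith.divby(x='-61/11') -> -682/61
// arith.load(x='-31/2') -> -31/2
// dayspinner.pin(d='2137-01-06') -> 2137-01-06
// arith.load(x='31') -> 31
// dayspinner.closeout() -> 2137-01-31
// dayspinner.mhop(n='32') -> 2139-09-30
// dayspinner.drift(n='-362') -> 2138-10-03
// dayspinner.mhop(n='-29') -> 2136-05-03
// arith.divby(x='37/8') -> 248/37
// arith.divby(x='-54') -> -124/999
// arith.divby(x='0') -> ToolError: division by zero
// arith.reveal() -> -124/999

Answer: cur=2136-05-03


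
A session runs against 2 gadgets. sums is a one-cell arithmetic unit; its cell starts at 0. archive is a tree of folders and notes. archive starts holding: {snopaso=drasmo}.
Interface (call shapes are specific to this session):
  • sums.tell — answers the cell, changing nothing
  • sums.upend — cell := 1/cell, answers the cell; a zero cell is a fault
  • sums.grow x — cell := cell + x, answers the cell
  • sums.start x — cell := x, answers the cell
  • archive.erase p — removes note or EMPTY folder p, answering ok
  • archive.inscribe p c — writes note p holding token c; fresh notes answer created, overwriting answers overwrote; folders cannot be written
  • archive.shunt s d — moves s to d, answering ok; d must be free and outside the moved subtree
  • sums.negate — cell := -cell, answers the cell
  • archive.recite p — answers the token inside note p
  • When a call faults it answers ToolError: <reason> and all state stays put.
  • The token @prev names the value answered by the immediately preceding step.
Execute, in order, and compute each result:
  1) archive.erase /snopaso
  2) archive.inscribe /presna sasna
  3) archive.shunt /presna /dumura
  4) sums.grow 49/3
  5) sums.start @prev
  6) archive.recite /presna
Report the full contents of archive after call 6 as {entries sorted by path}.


Answer: {dumura=sasna}

Derivation:
[in] archive.erase p='/snopaso'
= ok
[in] archive.inscribe p='/presna' c='sasna'
= created
[in] archive.shunt s='/presna' d='/dumura'
= ok
[in] sums.grow x='49/3'
= 49/3
[in] sums.start x='@prev'
= 49/3
[in] archive.recite p='/presna'
= ToolError: not found


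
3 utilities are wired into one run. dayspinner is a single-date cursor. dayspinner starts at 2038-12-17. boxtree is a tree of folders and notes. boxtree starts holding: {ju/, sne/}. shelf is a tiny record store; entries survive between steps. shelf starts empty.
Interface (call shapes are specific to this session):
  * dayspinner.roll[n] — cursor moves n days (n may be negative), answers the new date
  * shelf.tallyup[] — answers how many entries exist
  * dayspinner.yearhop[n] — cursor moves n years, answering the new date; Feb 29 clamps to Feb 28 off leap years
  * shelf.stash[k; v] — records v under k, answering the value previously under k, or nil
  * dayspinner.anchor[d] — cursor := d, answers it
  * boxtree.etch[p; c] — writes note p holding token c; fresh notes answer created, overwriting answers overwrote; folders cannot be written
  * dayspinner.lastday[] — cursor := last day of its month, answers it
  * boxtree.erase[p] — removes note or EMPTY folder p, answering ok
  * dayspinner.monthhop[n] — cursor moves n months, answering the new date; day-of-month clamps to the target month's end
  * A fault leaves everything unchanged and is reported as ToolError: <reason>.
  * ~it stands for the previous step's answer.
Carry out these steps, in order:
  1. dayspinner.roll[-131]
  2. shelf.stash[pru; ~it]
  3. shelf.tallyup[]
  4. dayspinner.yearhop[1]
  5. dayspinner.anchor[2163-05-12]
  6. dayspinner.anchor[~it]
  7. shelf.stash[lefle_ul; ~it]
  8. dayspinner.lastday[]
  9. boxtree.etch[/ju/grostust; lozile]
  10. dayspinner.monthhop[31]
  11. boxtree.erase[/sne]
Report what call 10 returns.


Invoking roll with -131, giving 2038-08-08.
Calling stash with pru, ~it, and get nil.
Now I run tallyup, and get 1.
I invoke yearhop with 1: 2039-08-08.
I run anchor with 2163-05-12, and see 2163-05-12.
Calling anchor with ~it: 2163-05-12.
I use stash with lefle_ul, ~it: nil.
Next I call lastday(): 2163-05-31.
I run etch with /ju/grostust, lozile, and get created.
Next I call monthhop with 31, and see 2165-12-31.
I call erase with /sne, giving ok.

Answer: 2165-12-31


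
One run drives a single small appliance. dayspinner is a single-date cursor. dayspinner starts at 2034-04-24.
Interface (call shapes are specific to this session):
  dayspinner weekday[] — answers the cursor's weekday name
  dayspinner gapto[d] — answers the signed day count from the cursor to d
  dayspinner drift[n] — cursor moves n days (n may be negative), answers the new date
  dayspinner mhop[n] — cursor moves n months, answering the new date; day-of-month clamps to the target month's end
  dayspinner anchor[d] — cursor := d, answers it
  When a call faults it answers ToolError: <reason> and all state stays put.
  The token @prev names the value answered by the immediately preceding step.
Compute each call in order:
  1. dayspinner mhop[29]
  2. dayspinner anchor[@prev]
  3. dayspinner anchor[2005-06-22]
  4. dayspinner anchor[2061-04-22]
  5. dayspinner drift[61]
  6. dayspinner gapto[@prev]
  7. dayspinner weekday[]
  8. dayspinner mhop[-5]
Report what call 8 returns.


CALL dayspinner mhop[n→29]
RET  2036-09-24
CALL dayspinner anchor[d→@prev]
RET  2036-09-24
CALL dayspinner anchor[d→2005-06-22]
RET  2005-06-22
CALL dayspinner anchor[d→2061-04-22]
RET  2061-04-22
CALL dayspinner drift[n→61]
RET  2061-06-22
CALL dayspinner gapto[d→@prev]
RET  0
CALL dayspinner weekday[]
RET  Wednesday
CALL dayspinner mhop[n→-5]
RET  2061-01-22

Answer: 2061-01-22


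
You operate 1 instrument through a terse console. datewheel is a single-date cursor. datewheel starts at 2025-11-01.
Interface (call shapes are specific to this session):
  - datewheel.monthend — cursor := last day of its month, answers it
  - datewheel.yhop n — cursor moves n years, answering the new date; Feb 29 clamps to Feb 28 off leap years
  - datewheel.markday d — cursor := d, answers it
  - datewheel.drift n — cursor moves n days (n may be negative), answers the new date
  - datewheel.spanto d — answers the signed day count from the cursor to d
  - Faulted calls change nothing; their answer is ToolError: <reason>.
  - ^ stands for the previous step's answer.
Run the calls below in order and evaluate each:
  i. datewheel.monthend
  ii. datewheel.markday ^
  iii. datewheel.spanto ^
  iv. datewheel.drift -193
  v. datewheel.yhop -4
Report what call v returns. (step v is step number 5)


% 1. datewheel.monthend() -> 2025-11-30
% 2. datewheel.markday(d→^) -> 2025-11-30
% 3. datewheel.spanto(d→^) -> 0
% 4. datewheel.drift(n→-193) -> 2025-05-21
% 5. datewheel.yhop(n→-4) -> 2021-05-21

Answer: 2021-05-21


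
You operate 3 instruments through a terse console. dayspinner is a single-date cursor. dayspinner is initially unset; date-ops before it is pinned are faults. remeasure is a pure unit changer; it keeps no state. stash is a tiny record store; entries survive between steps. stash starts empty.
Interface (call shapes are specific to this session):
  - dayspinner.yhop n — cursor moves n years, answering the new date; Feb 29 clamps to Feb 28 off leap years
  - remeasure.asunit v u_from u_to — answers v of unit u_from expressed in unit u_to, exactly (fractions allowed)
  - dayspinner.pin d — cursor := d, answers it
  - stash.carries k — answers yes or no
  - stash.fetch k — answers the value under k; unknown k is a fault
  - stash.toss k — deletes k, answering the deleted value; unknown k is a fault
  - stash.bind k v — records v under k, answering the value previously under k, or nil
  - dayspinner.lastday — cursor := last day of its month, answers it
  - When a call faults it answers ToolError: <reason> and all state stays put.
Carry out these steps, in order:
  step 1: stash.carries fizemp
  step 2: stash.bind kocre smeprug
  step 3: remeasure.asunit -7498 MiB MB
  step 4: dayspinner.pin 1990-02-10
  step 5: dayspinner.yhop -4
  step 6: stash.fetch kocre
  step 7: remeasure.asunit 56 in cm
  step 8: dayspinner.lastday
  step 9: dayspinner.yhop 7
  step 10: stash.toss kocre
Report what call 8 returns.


Answer: 1986-02-28

Derivation:
CALL stash.carries[k='fizemp']
RET  no
CALL stash.bind[k='kocre'; v='smeprug']
RET  nil
CALL remeasure.asunit[v='-7498'; u_from='MiB'; u_to='MB']
RET  -122847232/15625
CALL dayspinner.pin[d='1990-02-10']
RET  1990-02-10
CALL dayspinner.yhop[n='-4']
RET  1986-02-10
CALL stash.fetch[k='kocre']
RET  smeprug
CALL remeasure.asunit[v='56'; u_from='in'; u_to='cm']
RET  3556/25
CALL dayspinner.lastday[]
RET  1986-02-28
CALL dayspinner.yhop[n='7']
RET  1993-02-28
CALL stash.toss[k='kocre']
RET  smeprug


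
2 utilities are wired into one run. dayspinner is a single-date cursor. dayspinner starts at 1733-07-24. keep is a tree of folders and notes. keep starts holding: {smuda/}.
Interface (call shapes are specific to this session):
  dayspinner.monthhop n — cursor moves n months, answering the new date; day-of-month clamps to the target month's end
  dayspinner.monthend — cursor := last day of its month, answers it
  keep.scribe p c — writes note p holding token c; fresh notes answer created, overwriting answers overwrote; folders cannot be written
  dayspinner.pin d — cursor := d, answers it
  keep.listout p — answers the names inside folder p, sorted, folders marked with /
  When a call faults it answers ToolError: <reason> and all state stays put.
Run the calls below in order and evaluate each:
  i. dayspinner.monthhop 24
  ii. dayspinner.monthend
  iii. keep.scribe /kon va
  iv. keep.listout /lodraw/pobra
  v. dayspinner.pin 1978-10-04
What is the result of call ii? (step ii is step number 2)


// dayspinner.monthhop(n='24') : 1735-07-24
// dayspinner.monthend() : 1735-07-31
// keep.scribe(p='/kon', c='va') : created
// keep.listout(p='/lodraw/pobra') : ToolError: not found
// dayspinner.pin(d='1978-10-04') : 1978-10-04

Answer: 1735-07-31


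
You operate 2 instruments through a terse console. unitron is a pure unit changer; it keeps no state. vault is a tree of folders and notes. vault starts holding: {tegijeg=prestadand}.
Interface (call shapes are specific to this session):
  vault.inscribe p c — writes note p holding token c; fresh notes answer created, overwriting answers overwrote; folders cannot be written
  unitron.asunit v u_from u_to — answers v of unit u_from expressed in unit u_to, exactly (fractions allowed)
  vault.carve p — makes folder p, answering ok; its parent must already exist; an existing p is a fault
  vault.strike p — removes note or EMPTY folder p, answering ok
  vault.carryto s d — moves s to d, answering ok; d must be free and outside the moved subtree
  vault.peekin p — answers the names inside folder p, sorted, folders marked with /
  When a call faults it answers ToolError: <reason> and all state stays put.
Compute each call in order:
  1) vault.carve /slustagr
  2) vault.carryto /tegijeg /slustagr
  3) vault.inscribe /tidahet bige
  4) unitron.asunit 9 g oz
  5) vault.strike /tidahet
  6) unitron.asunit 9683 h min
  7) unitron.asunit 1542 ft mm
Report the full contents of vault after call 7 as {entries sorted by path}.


>>> vault.carve p=/slustagr
[out] ok
>>> vault.carryto s=/tegijeg d=/slustagr
[out] ToolError: exists
>>> vault.inscribe p=/tidahet c=bige
[out] created
>>> unitron.asunit v=9 u_from=g u_to=oz
[out] 14400000/45359237
>>> vault.strike p=/tidahet
[out] ok
>>> unitron.asunit v=9683 u_from=h u_to=min
[out] 580980
>>> unitron.asunit v=1542 u_from=ft u_to=mm
[out] 2350008/5

Answer: {slustagr/, tegijeg=prestadand}


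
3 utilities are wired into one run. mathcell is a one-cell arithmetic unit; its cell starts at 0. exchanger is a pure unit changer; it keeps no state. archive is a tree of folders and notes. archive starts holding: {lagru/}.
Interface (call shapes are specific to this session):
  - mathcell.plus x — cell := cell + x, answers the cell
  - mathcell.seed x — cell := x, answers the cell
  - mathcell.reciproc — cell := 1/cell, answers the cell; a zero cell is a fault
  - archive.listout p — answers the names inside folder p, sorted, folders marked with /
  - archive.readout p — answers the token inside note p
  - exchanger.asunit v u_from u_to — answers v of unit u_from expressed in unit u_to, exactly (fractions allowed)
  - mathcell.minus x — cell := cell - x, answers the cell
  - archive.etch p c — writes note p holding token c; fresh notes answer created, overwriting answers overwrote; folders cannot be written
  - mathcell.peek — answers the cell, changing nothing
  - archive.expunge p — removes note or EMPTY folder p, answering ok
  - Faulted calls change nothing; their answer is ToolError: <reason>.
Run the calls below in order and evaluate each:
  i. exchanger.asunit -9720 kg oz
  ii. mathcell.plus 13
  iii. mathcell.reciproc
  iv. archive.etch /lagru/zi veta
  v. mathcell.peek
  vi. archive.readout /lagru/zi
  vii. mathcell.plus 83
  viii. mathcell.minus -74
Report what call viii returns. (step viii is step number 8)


Step: exchanger.asunit[v: -9720; u_from: kg; u_to: oz]
Result: -15552000000000/45359237
Step: mathcell.plus[x: 13]
Result: 13
Step: mathcell.reciproc[]
Result: 1/13
Step: archive.etch[p: /lagru/zi; c: veta]
Result: created
Step: mathcell.peek[]
Result: 1/13
Step: archive.readout[p: /lagru/zi]
Result: veta
Step: mathcell.plus[x: 83]
Result: 1080/13
Step: mathcell.minus[x: -74]
Result: 2042/13

Answer: 2042/13


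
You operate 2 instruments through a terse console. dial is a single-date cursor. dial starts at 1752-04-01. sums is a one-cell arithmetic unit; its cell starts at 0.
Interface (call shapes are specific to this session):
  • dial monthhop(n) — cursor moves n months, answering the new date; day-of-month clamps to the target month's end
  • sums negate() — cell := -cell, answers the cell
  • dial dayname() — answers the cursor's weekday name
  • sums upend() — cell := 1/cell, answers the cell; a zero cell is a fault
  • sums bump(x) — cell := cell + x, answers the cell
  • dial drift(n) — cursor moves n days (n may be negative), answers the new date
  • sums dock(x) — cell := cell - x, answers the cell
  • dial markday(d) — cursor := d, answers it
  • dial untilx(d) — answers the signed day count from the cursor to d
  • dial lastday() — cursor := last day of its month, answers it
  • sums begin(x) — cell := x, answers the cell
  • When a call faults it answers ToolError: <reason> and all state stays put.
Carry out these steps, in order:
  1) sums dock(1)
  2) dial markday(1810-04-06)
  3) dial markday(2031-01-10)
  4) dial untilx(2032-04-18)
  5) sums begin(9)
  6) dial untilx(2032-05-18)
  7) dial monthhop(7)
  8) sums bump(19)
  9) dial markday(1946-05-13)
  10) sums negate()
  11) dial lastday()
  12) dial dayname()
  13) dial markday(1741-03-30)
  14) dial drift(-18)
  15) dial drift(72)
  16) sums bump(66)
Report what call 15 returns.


==> sums dock(x='1')
<== -1
==> dial markday(d='1810-04-06')
<== 1810-04-06
==> dial markday(d='2031-01-10')
<== 2031-01-10
==> dial untilx(d='2032-04-18')
<== 464
==> sums begin(x='9')
<== 9
==> dial untilx(d='2032-05-18')
<== 494
==> dial monthhop(n='7')
<== 2031-08-10
==> sums bump(x='19')
<== 28
==> dial markday(d='1946-05-13')
<== 1946-05-13
==> sums negate()
<== -28
==> dial lastday()
<== 1946-05-31
==> dial dayname()
<== Friday
==> dial markday(d='1741-03-30')
<== 1741-03-30
==> dial drift(n='-18')
<== 1741-03-12
==> dial drift(n='72')
<== 1741-05-23
==> sums bump(x='66')
<== 38

Answer: 1741-05-23


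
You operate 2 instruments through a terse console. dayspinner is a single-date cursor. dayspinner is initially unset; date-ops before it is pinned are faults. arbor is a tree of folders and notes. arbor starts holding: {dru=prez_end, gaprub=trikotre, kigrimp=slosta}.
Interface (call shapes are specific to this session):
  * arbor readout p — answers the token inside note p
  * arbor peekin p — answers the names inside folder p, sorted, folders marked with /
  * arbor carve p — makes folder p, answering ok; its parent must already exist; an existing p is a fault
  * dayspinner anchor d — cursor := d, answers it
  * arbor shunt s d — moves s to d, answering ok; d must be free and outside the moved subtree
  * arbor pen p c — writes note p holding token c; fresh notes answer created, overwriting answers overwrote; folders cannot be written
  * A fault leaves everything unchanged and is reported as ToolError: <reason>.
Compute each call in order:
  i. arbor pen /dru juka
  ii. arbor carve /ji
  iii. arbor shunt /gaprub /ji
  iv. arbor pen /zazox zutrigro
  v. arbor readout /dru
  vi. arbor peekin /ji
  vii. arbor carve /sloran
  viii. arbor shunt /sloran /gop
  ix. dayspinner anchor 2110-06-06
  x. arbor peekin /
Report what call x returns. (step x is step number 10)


Next I call arbor pen with /dru, juka, and observe overwrote.
Calling arbor carve with /ji, giving ok.
Invoking arbor shunt with /gaprub, /ji, giving ToolError: exists.
I try arbor pen with /zazox, zutrigro, giving created.
Then arbor readout with /dru, which returns juka.
Using arbor peekin with /ji, giving [].
Then arbor carve with /sloran, and see ok.
Using arbor shunt with /sloran, /gop, giving ok.
Using dayspinner anchor with 2110-06-06, yielding 2110-06-06.
I try arbor peekin with /, — result: [dru, gaprub, gop/, ji/, kigrimp, zazox].

Answer: [dru, gaprub, gop/, ji/, kigrimp, zazox]


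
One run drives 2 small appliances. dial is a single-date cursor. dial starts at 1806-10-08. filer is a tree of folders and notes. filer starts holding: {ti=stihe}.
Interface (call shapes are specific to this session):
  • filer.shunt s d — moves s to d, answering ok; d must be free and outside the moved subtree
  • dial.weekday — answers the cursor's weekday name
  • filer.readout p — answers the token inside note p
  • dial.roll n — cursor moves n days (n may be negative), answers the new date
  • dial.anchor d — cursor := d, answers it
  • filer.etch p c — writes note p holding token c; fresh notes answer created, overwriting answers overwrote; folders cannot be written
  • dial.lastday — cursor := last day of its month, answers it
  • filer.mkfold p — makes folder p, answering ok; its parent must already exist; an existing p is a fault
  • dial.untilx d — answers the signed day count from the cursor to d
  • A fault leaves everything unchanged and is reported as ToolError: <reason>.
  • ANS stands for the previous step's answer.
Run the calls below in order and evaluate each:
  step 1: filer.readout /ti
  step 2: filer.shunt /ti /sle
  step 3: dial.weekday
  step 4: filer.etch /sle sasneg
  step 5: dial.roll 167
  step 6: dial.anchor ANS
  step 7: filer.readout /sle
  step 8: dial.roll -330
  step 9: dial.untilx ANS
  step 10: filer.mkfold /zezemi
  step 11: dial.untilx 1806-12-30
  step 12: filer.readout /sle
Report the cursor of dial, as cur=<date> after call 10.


~$ filer.readout p='/ti'
:: stihe
~$ filer.shunt s='/ti' d='/sle'
:: ok
~$ dial.weekday
:: Wednesday
~$ filer.etch p='/sle' c='sasneg'
:: overwrote
~$ dial.roll n='167'
:: 1807-03-24
~$ dial.anchor d='ANS'
:: 1807-03-24
~$ filer.readout p='/sle'
:: sasneg
~$ dial.roll n='-330'
:: 1806-04-28
~$ dial.untilx d='ANS'
:: 0
~$ filer.mkfold p='/zezemi'
:: ok
~$ dial.untilx d='1806-12-30'
:: 246
~$ filer.readout p='/sle'
:: sasneg

Answer: cur=1806-04-28


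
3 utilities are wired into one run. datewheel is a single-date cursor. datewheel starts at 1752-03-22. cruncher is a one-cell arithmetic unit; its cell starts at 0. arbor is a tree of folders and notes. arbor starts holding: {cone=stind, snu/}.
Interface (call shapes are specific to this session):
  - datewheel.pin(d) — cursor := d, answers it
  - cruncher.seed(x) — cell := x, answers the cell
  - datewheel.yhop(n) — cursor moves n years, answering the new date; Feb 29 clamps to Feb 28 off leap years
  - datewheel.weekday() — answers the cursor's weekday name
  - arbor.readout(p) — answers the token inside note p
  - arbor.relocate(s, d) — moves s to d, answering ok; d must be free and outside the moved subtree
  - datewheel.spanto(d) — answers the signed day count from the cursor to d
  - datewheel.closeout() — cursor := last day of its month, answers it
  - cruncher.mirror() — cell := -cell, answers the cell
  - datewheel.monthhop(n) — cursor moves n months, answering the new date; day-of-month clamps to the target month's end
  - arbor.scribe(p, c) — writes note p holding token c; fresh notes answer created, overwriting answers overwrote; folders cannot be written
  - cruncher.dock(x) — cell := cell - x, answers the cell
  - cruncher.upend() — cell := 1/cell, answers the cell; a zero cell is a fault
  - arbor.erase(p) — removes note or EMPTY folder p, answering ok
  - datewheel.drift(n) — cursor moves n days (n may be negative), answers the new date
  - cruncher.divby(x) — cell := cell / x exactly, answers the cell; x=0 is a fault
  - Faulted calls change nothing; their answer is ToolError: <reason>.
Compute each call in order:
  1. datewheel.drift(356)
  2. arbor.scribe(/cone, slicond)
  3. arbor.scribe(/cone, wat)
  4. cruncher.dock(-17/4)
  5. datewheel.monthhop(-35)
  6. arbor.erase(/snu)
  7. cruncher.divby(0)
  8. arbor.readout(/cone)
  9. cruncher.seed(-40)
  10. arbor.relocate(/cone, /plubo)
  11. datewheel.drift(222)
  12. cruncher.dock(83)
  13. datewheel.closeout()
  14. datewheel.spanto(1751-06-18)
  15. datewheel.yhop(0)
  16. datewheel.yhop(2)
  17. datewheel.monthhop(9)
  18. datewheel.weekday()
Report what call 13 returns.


Do: datewheel.drift[n: 356]
See: 1753-03-13
Do: arbor.scribe[p: /cone; c: slicond]
See: overwrote
Do: arbor.scribe[p: /cone; c: wat]
See: overwrote
Do: cruncher.dock[x: -17/4]
See: 17/4
Do: datewheel.monthhop[n: -35]
See: 1750-04-13
Do: arbor.erase[p: /snu]
See: ok
Do: cruncher.divby[x: 0]
See: ToolError: division by zero
Do: arbor.readout[p: /cone]
See: wat
Do: cruncher.seed[x: -40]
See: -40
Do: arbor.relocate[s: /cone; d: /plubo]
See: ok
Do: datewheel.drift[n: 222]
See: 1750-11-21
Do: cruncher.dock[x: 83]
See: -123
Do: datewheel.closeout[]
See: 1750-11-30
Do: datewheel.spanto[d: 1751-06-18]
See: 200
Do: datewheel.yhop[n: 0]
See: 1750-11-30
Do: datewheel.yhop[n: 2]
See: 1752-11-30
Do: datewheel.monthhop[n: 9]
See: 1753-08-30
Do: datewheel.weekday[]
See: Thursday

Answer: 1750-11-30


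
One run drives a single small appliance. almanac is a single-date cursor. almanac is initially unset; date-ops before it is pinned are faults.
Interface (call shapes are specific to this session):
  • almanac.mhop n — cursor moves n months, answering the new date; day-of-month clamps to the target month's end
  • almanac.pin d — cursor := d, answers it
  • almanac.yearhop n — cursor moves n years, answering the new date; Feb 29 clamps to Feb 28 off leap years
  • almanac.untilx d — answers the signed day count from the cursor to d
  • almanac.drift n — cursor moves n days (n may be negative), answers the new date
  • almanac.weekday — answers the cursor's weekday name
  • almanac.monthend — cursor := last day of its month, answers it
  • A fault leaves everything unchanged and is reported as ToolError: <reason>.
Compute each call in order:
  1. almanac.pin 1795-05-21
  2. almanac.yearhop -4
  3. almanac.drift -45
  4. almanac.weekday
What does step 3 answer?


Answer: 1791-04-06

Derivation:
Then almanac.pin using d='1795-05-21', and see 1795-05-21.
I run almanac.yearhop using n='-4', → 1791-05-21.
Then almanac.drift using n='-45': 1791-04-06.
I try almanac.weekday, — result: Wednesday.


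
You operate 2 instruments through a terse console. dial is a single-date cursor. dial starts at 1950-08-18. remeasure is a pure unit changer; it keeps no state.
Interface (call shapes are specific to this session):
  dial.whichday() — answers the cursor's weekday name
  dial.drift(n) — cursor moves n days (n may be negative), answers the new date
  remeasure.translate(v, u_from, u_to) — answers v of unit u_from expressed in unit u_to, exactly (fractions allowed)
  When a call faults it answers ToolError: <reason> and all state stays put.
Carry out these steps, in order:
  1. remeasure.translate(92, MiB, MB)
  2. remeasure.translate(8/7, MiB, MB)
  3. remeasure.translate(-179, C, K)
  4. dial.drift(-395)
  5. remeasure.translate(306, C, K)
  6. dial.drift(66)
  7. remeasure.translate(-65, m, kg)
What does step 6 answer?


>> remeasure.translate(v→92, u_from→MiB, u_to→MB)
<< 1507328/15625
>> remeasure.translate(v→8/7, u_from→MiB, u_to→MB)
<< 131072/109375
>> remeasure.translate(v→-179, u_from→C, u_to→K)
<< 1883/20
>> dial.drift(n→-395)
<< 1949-07-19
>> remeasure.translate(v→306, u_from→C, u_to→K)
<< 11583/20
>> dial.drift(n→66)
<< 1949-09-23
>> remeasure.translate(v→-65, u_from→m, u_to→kg)
<< ToolError: incompatible units

Answer: 1949-09-23


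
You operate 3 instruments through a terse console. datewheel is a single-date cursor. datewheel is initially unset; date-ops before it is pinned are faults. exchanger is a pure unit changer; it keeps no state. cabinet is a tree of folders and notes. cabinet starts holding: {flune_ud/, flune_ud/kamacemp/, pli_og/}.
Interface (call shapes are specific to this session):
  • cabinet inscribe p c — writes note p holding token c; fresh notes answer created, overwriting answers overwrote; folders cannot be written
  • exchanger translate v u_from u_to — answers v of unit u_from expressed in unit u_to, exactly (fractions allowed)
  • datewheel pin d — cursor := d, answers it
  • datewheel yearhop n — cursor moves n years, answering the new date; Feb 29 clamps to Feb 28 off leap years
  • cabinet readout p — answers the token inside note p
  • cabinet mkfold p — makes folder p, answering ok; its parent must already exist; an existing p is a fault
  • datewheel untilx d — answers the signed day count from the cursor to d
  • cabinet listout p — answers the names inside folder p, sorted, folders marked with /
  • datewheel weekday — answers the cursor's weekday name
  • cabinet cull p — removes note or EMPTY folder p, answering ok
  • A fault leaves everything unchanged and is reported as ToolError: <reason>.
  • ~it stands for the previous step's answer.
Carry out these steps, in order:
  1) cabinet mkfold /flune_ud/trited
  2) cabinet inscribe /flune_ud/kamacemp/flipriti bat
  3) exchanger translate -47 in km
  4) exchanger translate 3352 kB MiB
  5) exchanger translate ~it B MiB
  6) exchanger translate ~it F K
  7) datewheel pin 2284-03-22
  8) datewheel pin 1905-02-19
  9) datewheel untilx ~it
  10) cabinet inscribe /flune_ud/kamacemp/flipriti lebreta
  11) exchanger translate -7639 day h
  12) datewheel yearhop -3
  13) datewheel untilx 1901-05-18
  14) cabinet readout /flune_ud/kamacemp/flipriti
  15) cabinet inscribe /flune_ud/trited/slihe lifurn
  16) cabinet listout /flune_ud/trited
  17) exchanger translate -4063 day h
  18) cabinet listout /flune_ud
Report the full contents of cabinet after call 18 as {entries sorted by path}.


Step: cabinet mkfold[p→/flune_ud/trited]
Result: ok
Step: cabinet inscribe[p→/flune_ud/kamacemp/flipriti; c→bat]
Result: created
Step: exchanger translate[v→-47; u_from→in; u_to→km]
Result: -5969/5000000
Step: exchanger translate[v→3352; u_from→kB; u_to→MiB]
Result: 52375/16384
Step: exchanger translate[v→~it; u_from→B; u_to→MiB]
Result: 52375/17179869184
Step: exchanger translate[v→~it; u_from→F; u_to→K]
Result: 197426763004607/773094113280
Step: datewheel pin[d→2284-03-22]
Result: 2284-03-22
Step: datewheel pin[d→1905-02-19]
Result: 1905-02-19
Step: datewheel untilx[d→~it]
Result: 0
Step: cabinet inscribe[p→/flune_ud/kamacemp/flipriti; c→lebreta]
Result: overwrote
Step: exchanger translate[v→-7639; u_from→day; u_to→h]
Result: -183336
Step: datewheel yearhop[n→-3]
Result: 1902-02-19
Step: datewheel untilx[d→1901-05-18]
Result: -277
Step: cabinet readout[p→/flune_ud/kamacemp/flipriti]
Result: lebreta
Step: cabinet inscribe[p→/flune_ud/trited/slihe; c→lifurn]
Result: created
Step: cabinet listout[p→/flune_ud/trited]
Result: [slihe]
Step: exchanger translate[v→-4063; u_from→day; u_to→h]
Result: -97512
Step: cabinet listout[p→/flune_ud]
Result: [kamacemp/, trited/]

Answer: {flune_ud/, flune_ud/kamacemp/, flune_ud/kamacemp/flipriti=lebreta, flune_ud/trited/, flune_ud/trited/slihe=lifurn, pli_og/}
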